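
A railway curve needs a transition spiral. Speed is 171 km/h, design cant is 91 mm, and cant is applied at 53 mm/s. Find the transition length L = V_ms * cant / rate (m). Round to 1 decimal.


Convert speed: V = 171 / 3.6 = 47.5 m/s
L = 47.5 * 91 / 53
L = 4322.5 / 53
L = 81.6 m

81.6


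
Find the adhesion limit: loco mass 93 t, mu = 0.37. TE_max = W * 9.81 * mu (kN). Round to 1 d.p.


TE_max = W * g * mu
TE_max = 93 * 9.81 * 0.37
TE_max = 912.33 * 0.37
TE_max = 337.6 kN

337.6


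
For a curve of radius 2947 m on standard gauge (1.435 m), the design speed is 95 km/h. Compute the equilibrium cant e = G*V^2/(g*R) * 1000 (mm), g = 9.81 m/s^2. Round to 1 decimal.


Convert speed: V = 95 / 3.6 = 26.3889 m/s
Apply formula: e = 1.435 * 26.3889^2 / (9.81 * 2947)
e = 1.435 * 696.3735 / 28910.07
e = 0.034566 m = 34.6 mm

34.6


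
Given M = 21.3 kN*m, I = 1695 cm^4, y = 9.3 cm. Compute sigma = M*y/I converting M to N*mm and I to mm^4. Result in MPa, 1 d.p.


Convert units:
M = 21.3 kN*m = 21300000 N*mm
y = 9.3 cm = 93 mm
I = 1695 cm^4 = 16950000 mm^4
sigma = 21300000 * 93 / 16950000
sigma = 116.9 MPa

116.9


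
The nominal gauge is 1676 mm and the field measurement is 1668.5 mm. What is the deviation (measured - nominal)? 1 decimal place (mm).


Deviation = measured - nominal
Deviation = 1668.5 - 1676
Deviation = -7.5 mm

-7.5


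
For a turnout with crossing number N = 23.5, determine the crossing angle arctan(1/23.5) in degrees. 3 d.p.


1/N = 1/23.5 = 0.042553
angle = arctan(0.042553) = 0.042528 rad
angle = 0.042528 * 180/pi = 2.437 degrees

2.437


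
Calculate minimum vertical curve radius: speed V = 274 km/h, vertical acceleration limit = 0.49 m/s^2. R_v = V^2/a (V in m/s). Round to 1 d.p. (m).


Convert speed: V = 274 / 3.6 = 76.1111 m/s
V^2 = 5792.9012 m^2/s^2
R_v = 5792.9012 / 0.49
R_v = 11822.2 m

11822.2


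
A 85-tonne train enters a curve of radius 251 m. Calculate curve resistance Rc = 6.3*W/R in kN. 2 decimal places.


Rc = 6.3 * W / R
Rc = 6.3 * 85 / 251
Rc = 535.5 / 251
Rc = 2.13 kN

2.13


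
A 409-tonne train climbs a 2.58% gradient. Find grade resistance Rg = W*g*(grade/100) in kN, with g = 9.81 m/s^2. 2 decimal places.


Rg = W * 9.81 * grade / 100
Rg = 409 * 9.81 * 2.58 / 100
Rg = 4012.29 * 0.0258
Rg = 103.52 kN

103.52


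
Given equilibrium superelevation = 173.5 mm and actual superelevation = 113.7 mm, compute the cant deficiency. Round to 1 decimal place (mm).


Cant deficiency = equilibrium cant - actual cant
CD = 173.5 - 113.7
CD = 59.8 mm

59.8


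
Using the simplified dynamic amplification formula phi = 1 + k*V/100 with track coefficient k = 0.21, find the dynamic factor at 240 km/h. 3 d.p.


phi = 1 + k * V / 100
phi = 1 + 0.21 * 240 / 100
phi = 1 + 0.504
phi = 1.504

1.504


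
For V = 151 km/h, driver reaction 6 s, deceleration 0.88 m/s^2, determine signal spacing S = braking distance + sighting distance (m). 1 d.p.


V = 151 / 3.6 = 41.9444 m/s
Braking distance = 41.9444^2 / (2*0.88) = 999.623 m
Sighting distance = 41.9444 * 6 = 251.6667 m
S = 999.623 + 251.6667 = 1251.3 m

1251.3


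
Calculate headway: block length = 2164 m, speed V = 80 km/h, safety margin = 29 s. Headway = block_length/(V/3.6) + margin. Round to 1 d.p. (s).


V = 80 / 3.6 = 22.2222 m/s
Block traversal time = 2164 / 22.2222 = 97.38 s
Headway = 97.38 + 29
Headway = 126.4 s

126.4


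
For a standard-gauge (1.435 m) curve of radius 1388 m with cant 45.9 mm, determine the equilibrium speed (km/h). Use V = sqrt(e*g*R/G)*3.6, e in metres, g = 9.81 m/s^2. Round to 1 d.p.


Convert cant: e = 45.9 mm = 0.0459 m
V_ms = sqrt(0.0459 * 9.81 * 1388 / 1.435)
V_ms = sqrt(435.531186) = 20.8694 m/s
V = 20.8694 * 3.6 = 75.1 km/h

75.1


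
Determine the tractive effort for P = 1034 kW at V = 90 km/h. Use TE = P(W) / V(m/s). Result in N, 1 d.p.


Convert: P = 1034 kW = 1034000 W
V = 90 / 3.6 = 25.0 m/s
TE = 1034000 / 25.0
TE = 41360.0 N

41360.0


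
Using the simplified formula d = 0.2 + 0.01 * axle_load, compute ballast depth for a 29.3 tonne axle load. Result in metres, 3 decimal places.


d = 0.2 + 0.01 * 29.3
d = 0.2 + 0.293
d = 0.493 m

0.493


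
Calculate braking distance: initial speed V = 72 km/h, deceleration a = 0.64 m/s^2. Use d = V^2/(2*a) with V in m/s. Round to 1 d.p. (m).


Convert speed: V = 72 / 3.6 = 20.0 m/s
V^2 = 400.0
d = 400.0 / (2 * 0.64)
d = 400.0 / 1.28
d = 312.5 m

312.5


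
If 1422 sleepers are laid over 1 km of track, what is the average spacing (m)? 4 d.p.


Spacing = 1000 m / number of sleepers
Spacing = 1000 / 1422
Spacing = 0.7032 m

0.7032


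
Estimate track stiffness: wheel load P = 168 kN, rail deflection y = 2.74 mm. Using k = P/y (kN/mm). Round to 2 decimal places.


Track stiffness k = P / y
k = 168 / 2.74
k = 61.31 kN/mm

61.31


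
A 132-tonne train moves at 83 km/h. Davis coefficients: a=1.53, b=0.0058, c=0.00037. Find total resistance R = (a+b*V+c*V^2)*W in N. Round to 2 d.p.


b*V = 0.0058 * 83 = 0.4814
c*V^2 = 0.00037 * 6889 = 2.54893
R_per_t = 1.53 + 0.4814 + 2.54893 = 4.56033 N/t
R_total = 4.56033 * 132 = 601.96 N

601.96


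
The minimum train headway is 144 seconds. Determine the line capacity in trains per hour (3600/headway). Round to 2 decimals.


Capacity = 3600 / headway
Capacity = 3600 / 144
Capacity = 25.00 trains/hour

25.00


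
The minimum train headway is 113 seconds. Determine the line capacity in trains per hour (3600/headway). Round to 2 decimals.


Capacity = 3600 / headway
Capacity = 3600 / 113
Capacity = 31.86 trains/hour

31.86


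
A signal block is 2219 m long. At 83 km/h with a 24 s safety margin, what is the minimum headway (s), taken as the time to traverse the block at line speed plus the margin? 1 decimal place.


V = 83 / 3.6 = 23.0556 m/s
Block traversal time = 2219 / 23.0556 = 96.2458 s
Headway = 96.2458 + 24
Headway = 120.2 s

120.2


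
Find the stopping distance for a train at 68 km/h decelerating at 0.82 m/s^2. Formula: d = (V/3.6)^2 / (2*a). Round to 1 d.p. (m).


Convert speed: V = 68 / 3.6 = 18.8889 m/s
V^2 = 356.7901
d = 356.7901 / (2 * 0.82)
d = 356.7901 / 1.64
d = 217.6 m

217.6


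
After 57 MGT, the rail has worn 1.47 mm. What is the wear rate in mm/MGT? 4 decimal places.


Wear rate = total wear / cumulative tonnage
Rate = 1.47 / 57
Rate = 0.0258 mm/MGT

0.0258


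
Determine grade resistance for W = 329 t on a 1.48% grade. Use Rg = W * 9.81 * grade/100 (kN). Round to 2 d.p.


Rg = W * 9.81 * grade / 100
Rg = 329 * 9.81 * 1.48 / 100
Rg = 3227.49 * 0.0148
Rg = 47.77 kN

47.77


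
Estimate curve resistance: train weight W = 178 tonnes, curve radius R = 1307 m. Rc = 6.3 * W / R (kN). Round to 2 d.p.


Rc = 6.3 * W / R
Rc = 6.3 * 178 / 1307
Rc = 1121.4 / 1307
Rc = 0.86 kN

0.86


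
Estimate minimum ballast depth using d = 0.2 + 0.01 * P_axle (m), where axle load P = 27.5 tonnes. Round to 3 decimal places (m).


d = 0.2 + 0.01 * 27.5
d = 0.2 + 0.275
d = 0.475 m

0.475


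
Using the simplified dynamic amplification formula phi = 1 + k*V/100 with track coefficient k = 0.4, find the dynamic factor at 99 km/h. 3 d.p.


phi = 1 + k * V / 100
phi = 1 + 0.4 * 99 / 100
phi = 1 + 0.396
phi = 1.396

1.396


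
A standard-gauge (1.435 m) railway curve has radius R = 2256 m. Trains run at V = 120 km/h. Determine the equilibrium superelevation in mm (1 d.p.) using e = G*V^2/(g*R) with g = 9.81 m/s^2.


Convert speed: V = 120 / 3.6 = 33.3333 m/s
Apply formula: e = 1.435 * 33.3333^2 / (9.81 * 2256)
e = 1.435 * 1111.1111 / 22131.36
e = 0.072045 m = 72.0 mm

72.0


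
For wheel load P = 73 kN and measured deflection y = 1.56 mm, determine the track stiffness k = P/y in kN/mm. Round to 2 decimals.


Track stiffness k = P / y
k = 73 / 1.56
k = 46.79 kN/mm

46.79


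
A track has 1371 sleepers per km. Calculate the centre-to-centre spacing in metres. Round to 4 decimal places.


Spacing = 1000 m / number of sleepers
Spacing = 1000 / 1371
Spacing = 0.7294 m

0.7294


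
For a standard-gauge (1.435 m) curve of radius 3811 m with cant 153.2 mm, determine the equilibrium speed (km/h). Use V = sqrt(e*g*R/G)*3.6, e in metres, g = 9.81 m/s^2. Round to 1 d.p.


Convert cant: e = 153.2 mm = 0.1532 m
V_ms = sqrt(0.1532 * 9.81 * 3811 / 1.435)
V_ms = sqrt(3991.30412) = 63.1768 m/s
V = 63.1768 * 3.6 = 227.4 km/h

227.4


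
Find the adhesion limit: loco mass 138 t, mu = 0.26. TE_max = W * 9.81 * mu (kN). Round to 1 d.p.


TE_max = W * g * mu
TE_max = 138 * 9.81 * 0.26
TE_max = 1353.78 * 0.26
TE_max = 352.0 kN

352.0


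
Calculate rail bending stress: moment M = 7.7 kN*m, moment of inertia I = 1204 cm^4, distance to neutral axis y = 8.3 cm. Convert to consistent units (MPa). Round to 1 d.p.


Convert units:
M = 7.7 kN*m = 7700000 N*mm
y = 8.3 cm = 83 mm
I = 1204 cm^4 = 12040000 mm^4
sigma = 7700000 * 83 / 12040000
sigma = 53.1 MPa

53.1


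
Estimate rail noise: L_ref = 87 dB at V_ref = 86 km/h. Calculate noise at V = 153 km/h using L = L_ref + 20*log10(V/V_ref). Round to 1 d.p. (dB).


V/V_ref = 153 / 86 = 1.77907
log10(1.77907) = 0.250193
20 * 0.250193 = 5.0039
L = 87 + 5.0039 = 92.0 dB

92.0


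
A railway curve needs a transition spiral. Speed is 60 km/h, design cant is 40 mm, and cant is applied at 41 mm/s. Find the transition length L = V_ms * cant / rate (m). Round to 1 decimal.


Convert speed: V = 60 / 3.6 = 16.6667 m/s
L = 16.6667 * 40 / 41
L = 666.6667 / 41
L = 16.3 m

16.3


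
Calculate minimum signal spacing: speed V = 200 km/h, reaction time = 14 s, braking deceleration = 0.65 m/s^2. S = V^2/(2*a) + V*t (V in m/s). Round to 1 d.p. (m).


V = 200 / 3.6 = 55.5556 m/s
Braking distance = 55.5556^2 / (2*0.65) = 2374.169 m
Sighting distance = 55.5556 * 14 = 777.7778 m
S = 2374.169 + 777.7778 = 3151.9 m

3151.9


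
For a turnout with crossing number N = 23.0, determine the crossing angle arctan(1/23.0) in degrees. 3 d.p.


1/N = 1/23.0 = 0.043478
angle = arctan(0.043478) = 0.043451 rad
angle = 0.043451 * 180/pi = 2.490 degrees

2.490


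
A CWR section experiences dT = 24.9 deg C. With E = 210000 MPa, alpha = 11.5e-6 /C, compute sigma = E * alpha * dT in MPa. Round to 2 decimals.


sigma = E * alpha * dT
sigma = 210000 * 11.5e-6 * 24.9
sigma = 2.415 * 24.9
sigma = 60.13 MPa

60.13


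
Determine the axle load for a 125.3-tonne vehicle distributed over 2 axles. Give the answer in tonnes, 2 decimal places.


Load per axle = total weight / number of axles
Load = 125.3 / 2
Load = 62.65 tonnes

62.65


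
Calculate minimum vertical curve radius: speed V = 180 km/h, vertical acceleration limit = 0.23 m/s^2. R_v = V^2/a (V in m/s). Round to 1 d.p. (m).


Convert speed: V = 180 / 3.6 = 50.0 m/s
V^2 = 2500.0 m^2/s^2
R_v = 2500.0 / 0.23
R_v = 10869.6 m

10869.6


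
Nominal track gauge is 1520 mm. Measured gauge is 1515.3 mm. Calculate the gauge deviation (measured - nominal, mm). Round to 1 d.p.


Deviation = measured - nominal
Deviation = 1515.3 - 1520
Deviation = -4.7 mm

-4.7


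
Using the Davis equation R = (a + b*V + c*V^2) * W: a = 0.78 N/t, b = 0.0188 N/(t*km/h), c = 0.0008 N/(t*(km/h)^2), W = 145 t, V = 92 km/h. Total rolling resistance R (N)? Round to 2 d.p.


b*V = 0.0188 * 92 = 1.7296
c*V^2 = 0.0008 * 8464 = 6.7712
R_per_t = 0.78 + 1.7296 + 6.7712 = 9.2808 N/t
R_total = 9.2808 * 145 = 1345.72 N

1345.72


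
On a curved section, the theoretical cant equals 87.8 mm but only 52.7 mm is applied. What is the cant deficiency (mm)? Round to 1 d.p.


Cant deficiency = equilibrium cant - actual cant
CD = 87.8 - 52.7
CD = 35.1 mm

35.1


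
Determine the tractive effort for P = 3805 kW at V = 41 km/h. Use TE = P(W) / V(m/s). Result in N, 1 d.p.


Convert: P = 3805 kW = 3805000 W
V = 41 / 3.6 = 11.3889 m/s
TE = 3805000 / 11.3889
TE = 334097.6 N

334097.6


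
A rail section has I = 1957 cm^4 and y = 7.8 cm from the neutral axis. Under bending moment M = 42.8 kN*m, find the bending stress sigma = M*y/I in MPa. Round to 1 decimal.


Convert units:
M = 42.8 kN*m = 42800000 N*mm
y = 7.8 cm = 78 mm
I = 1957 cm^4 = 19570000 mm^4
sigma = 42800000 * 78 / 19570000
sigma = 170.6 MPa

170.6


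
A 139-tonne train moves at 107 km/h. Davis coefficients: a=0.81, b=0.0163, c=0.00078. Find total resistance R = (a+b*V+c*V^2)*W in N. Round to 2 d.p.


b*V = 0.0163 * 107 = 1.7441
c*V^2 = 0.00078 * 11449 = 8.93022
R_per_t = 0.81 + 1.7441 + 8.93022 = 11.48432 N/t
R_total = 11.48432 * 139 = 1596.32 N

1596.32


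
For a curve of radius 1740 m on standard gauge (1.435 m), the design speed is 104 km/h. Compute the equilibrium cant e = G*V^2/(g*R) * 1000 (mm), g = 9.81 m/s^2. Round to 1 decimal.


Convert speed: V = 104 / 3.6 = 28.8889 m/s
Apply formula: e = 1.435 * 28.8889^2 / (9.81 * 1740)
e = 1.435 * 834.5679 / 17069.4
e = 0.070161 m = 70.2 mm

70.2


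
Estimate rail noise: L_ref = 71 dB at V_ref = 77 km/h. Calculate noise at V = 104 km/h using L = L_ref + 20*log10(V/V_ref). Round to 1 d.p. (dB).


V/V_ref = 104 / 77 = 1.350649
log10(1.350649) = 0.130543
20 * 0.130543 = 2.6109
L = 71 + 2.6109 = 73.6 dB

73.6


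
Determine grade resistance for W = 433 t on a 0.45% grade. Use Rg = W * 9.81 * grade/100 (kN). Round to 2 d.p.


Rg = W * 9.81 * grade / 100
Rg = 433 * 9.81 * 0.45 / 100
Rg = 4247.73 * 0.0045
Rg = 19.11 kN

19.11


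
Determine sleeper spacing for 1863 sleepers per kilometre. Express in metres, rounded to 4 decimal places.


Spacing = 1000 m / number of sleepers
Spacing = 1000 / 1863
Spacing = 0.5368 m

0.5368


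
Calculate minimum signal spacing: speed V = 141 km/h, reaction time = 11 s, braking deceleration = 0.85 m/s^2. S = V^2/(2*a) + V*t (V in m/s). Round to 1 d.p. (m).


V = 141 / 3.6 = 39.1667 m/s
Braking distance = 39.1667^2 / (2*0.85) = 902.3693 m
Sighting distance = 39.1667 * 11 = 430.8333 m
S = 902.3693 + 430.8333 = 1333.2 m

1333.2


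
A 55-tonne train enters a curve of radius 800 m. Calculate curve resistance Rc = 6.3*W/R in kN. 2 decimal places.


Rc = 6.3 * W / R
Rc = 6.3 * 55 / 800
Rc = 346.5 / 800
Rc = 0.43 kN

0.43


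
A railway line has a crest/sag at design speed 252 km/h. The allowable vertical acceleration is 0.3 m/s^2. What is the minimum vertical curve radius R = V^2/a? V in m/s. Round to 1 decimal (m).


Convert speed: V = 252 / 3.6 = 70.0 m/s
V^2 = 4900.0 m^2/s^2
R_v = 4900.0 / 0.3
R_v = 16333.3 m

16333.3


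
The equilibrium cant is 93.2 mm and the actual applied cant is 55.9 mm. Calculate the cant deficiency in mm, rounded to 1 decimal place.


Cant deficiency = equilibrium cant - actual cant
CD = 93.2 - 55.9
CD = 37.3 mm

37.3


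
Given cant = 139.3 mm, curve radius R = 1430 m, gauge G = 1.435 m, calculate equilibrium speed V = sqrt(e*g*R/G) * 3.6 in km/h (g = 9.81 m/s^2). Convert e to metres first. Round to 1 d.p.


Convert cant: e = 139.3 mm = 0.1393 m
V_ms = sqrt(0.1393 * 9.81 * 1430 / 1.435)
V_ms = sqrt(1361.771561) = 36.9022 m/s
V = 36.9022 * 3.6 = 132.8 km/h

132.8


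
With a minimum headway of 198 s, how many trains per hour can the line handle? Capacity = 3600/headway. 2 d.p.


Capacity = 3600 / headway
Capacity = 3600 / 198
Capacity = 18.18 trains/hour

18.18


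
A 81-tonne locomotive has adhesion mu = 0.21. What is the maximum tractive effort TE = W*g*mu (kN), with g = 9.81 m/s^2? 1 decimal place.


TE_max = W * g * mu
TE_max = 81 * 9.81 * 0.21
TE_max = 794.61 * 0.21
TE_max = 166.9 kN

166.9


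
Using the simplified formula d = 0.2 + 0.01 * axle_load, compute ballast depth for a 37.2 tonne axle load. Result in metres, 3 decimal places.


d = 0.2 + 0.01 * 37.2
d = 0.2 + 0.372
d = 0.572 m

0.572


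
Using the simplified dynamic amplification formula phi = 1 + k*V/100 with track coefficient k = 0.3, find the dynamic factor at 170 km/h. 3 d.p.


phi = 1 + k * V / 100
phi = 1 + 0.3 * 170 / 100
phi = 1 + 0.51
phi = 1.510

1.510


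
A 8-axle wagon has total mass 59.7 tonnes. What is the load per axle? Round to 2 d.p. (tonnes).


Load per axle = total weight / number of axles
Load = 59.7 / 8
Load = 7.46 tonnes

7.46


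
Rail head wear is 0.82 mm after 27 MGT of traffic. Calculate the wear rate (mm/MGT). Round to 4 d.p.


Wear rate = total wear / cumulative tonnage
Rate = 0.82 / 27
Rate = 0.0304 mm/MGT

0.0304


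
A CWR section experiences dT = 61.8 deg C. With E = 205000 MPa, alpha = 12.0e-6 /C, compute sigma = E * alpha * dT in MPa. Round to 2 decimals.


sigma = E * alpha * dT
sigma = 205000 * 12.0e-6 * 61.8
sigma = 2.46 * 61.8
sigma = 152.03 MPa

152.03


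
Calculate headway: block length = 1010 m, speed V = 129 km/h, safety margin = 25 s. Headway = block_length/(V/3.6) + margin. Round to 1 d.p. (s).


V = 129 / 3.6 = 35.8333 m/s
Block traversal time = 1010 / 35.8333 = 28.186 s
Headway = 28.186 + 25
Headway = 53.2 s

53.2


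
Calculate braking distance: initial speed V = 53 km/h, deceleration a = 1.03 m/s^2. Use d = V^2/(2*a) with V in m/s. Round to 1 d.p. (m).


Convert speed: V = 53 / 3.6 = 14.7222 m/s
V^2 = 216.7438
d = 216.7438 / (2 * 1.03)
d = 216.7438 / 2.06
d = 105.2 m

105.2


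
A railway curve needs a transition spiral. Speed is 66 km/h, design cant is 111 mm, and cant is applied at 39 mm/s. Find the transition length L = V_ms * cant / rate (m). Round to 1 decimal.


Convert speed: V = 66 / 3.6 = 18.3333 m/s
L = 18.3333 * 111 / 39
L = 2035.0 / 39
L = 52.2 m

52.2


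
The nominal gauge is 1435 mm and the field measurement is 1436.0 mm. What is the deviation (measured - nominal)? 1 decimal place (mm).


Deviation = measured - nominal
Deviation = 1436.0 - 1435
Deviation = 1.0 mm

1.0


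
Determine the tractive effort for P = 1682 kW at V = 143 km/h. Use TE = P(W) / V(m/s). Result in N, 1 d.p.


Convert: P = 1682 kW = 1682000 W
V = 143 / 3.6 = 39.7222 m/s
TE = 1682000 / 39.7222
TE = 42344.1 N

42344.1


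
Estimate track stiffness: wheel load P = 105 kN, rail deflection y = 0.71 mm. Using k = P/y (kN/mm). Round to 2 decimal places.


Track stiffness k = P / y
k = 105 / 0.71
k = 147.89 kN/mm

147.89


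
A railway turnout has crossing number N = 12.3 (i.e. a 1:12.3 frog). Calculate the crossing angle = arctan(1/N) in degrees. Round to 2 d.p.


1/N = 1/12.3 = 0.081301
angle = arctan(0.081301) = 0.081122 rad
angle = 0.081122 * 180/pi = 4.65 degrees

4.65


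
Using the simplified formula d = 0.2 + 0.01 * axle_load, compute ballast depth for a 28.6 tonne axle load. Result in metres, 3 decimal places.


d = 0.2 + 0.01 * 28.6
d = 0.2 + 0.286
d = 0.486 m

0.486


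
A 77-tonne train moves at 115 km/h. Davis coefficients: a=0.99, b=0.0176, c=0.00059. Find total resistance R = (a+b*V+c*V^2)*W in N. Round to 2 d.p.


b*V = 0.0176 * 115 = 2.024
c*V^2 = 0.00059 * 13225 = 7.80275
R_per_t = 0.99 + 2.024 + 7.80275 = 10.81675 N/t
R_total = 10.81675 * 77 = 832.89 N

832.89


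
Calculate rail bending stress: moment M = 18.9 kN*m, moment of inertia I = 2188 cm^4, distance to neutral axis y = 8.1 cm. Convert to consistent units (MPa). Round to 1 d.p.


Convert units:
M = 18.9 kN*m = 18900000 N*mm
y = 8.1 cm = 81 mm
I = 2188 cm^4 = 21880000 mm^4
sigma = 18900000 * 81 / 21880000
sigma = 70.0 MPa

70.0


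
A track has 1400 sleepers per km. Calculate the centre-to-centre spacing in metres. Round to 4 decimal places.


Spacing = 1000 m / number of sleepers
Spacing = 1000 / 1400
Spacing = 0.7143 m

0.7143


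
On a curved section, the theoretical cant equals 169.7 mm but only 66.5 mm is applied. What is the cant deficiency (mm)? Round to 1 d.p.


Cant deficiency = equilibrium cant - actual cant
CD = 169.7 - 66.5
CD = 103.2 mm

103.2


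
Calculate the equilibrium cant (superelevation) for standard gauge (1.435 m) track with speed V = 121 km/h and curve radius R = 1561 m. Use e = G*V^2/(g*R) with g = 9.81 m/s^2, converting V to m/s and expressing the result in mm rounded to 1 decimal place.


Convert speed: V = 121 / 3.6 = 33.6111 m/s
Apply formula: e = 1.435 * 33.6111^2 / (9.81 * 1561)
e = 1.435 * 1129.7068 / 15313.41
e = 0.105863 m = 105.9 mm

105.9


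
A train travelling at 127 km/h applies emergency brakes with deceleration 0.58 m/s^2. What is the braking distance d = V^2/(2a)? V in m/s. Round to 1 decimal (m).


Convert speed: V = 127 / 3.6 = 35.2778 m/s
V^2 = 1244.5216
d = 1244.5216 / (2 * 0.58)
d = 1244.5216 / 1.16
d = 1072.9 m

1072.9


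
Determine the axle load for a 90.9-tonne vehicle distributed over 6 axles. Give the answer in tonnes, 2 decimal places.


Load per axle = total weight / number of axles
Load = 90.9 / 6
Load = 15.15 tonnes

15.15


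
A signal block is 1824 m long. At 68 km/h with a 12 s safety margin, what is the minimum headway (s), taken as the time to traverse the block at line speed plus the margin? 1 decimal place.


V = 68 / 3.6 = 18.8889 m/s
Block traversal time = 1824 / 18.8889 = 96.5647 s
Headway = 96.5647 + 12
Headway = 108.6 s

108.6


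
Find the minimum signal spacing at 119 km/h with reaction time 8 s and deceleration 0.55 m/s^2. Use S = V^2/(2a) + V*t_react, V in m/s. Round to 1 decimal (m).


V = 119 / 3.6 = 33.0556 m/s
Braking distance = 33.0556^2 / (2*0.55) = 993.3361 m
Sighting distance = 33.0556 * 8 = 264.4444 m
S = 993.3361 + 264.4444 = 1257.8 m

1257.8


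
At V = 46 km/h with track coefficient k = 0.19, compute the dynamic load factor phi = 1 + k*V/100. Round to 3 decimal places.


phi = 1 + k * V / 100
phi = 1 + 0.19 * 46 / 100
phi = 1 + 0.0874
phi = 1.087

1.087


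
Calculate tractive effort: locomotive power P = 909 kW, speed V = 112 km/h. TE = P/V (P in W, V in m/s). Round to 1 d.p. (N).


Convert: P = 909 kW = 909000 W
V = 112 / 3.6 = 31.1111 m/s
TE = 909000 / 31.1111
TE = 29217.9 N

29217.9


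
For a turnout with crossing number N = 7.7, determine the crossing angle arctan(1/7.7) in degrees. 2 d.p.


1/N = 1/7.7 = 0.12987
angle = arctan(0.12987) = 0.129147 rad
angle = 0.129147 * 180/pi = 7.40 degrees

7.40


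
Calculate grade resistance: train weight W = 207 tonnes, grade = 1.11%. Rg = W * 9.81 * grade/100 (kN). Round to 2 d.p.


Rg = W * 9.81 * grade / 100
Rg = 207 * 9.81 * 1.11 / 100
Rg = 2030.67 * 0.0111
Rg = 22.54 kN

22.54


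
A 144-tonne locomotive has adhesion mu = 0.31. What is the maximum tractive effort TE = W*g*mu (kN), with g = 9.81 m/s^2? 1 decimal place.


TE_max = W * g * mu
TE_max = 144 * 9.81 * 0.31
TE_max = 1412.64 * 0.31
TE_max = 437.9 kN

437.9


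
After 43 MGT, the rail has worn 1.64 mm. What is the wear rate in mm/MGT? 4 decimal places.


Wear rate = total wear / cumulative tonnage
Rate = 1.64 / 43
Rate = 0.0381 mm/MGT

0.0381


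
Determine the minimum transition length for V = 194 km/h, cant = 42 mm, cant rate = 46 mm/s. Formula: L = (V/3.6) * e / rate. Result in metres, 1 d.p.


Convert speed: V = 194 / 3.6 = 53.8889 m/s
L = 53.8889 * 42 / 46
L = 2263.3333 / 46
L = 49.2 m

49.2


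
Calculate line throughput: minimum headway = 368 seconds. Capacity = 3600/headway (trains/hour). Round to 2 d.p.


Capacity = 3600 / headway
Capacity = 3600 / 368
Capacity = 9.78 trains/hour

9.78


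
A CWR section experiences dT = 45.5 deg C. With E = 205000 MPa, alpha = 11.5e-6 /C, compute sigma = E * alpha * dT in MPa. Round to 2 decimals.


sigma = E * alpha * dT
sigma = 205000 * 11.5e-6 * 45.5
sigma = 2.3575 * 45.5
sigma = 107.27 MPa

107.27


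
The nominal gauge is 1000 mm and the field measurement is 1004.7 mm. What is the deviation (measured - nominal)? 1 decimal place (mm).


Deviation = measured - nominal
Deviation = 1004.7 - 1000
Deviation = 4.7 mm

4.7


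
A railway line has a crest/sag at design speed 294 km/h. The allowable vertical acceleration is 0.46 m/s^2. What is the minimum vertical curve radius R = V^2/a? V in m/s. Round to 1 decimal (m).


Convert speed: V = 294 / 3.6 = 81.6667 m/s
V^2 = 6669.4444 m^2/s^2
R_v = 6669.4444 / 0.46
R_v = 14498.8 m

14498.8


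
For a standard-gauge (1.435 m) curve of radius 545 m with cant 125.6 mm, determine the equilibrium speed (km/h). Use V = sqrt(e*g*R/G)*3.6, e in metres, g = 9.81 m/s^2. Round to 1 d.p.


Convert cant: e = 125.6 mm = 0.1256 m
V_ms = sqrt(0.1256 * 9.81 * 545 / 1.435)
V_ms = sqrt(467.954091) = 21.6322 m/s
V = 21.6322 * 3.6 = 77.9 km/h

77.9


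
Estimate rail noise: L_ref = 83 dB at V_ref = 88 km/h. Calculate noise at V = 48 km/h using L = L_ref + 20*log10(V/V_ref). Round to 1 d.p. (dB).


V/V_ref = 48 / 88 = 0.545455
log10(0.545455) = -0.263241
20 * -0.263241 = -5.2648
L = 83 + -5.2648 = 77.7 dB

77.7


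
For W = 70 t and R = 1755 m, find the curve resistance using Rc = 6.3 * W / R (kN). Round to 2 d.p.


Rc = 6.3 * W / R
Rc = 6.3 * 70 / 1755
Rc = 441.0 / 1755
Rc = 0.25 kN

0.25


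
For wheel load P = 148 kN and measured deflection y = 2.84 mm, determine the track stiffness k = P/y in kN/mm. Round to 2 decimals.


Track stiffness k = P / y
k = 148 / 2.84
k = 52.11 kN/mm

52.11


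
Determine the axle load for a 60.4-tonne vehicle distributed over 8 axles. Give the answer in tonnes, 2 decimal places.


Load per axle = total weight / number of axles
Load = 60.4 / 8
Load = 7.55 tonnes

7.55


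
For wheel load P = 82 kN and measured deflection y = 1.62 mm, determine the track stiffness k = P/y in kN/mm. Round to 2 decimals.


Track stiffness k = P / y
k = 82 / 1.62
k = 50.62 kN/mm

50.62


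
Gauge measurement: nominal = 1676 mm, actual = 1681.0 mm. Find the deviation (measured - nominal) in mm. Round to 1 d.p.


Deviation = measured - nominal
Deviation = 1681.0 - 1676
Deviation = 5.0 mm

5.0


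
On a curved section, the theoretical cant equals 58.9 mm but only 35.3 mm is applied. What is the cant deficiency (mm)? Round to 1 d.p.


Cant deficiency = equilibrium cant - actual cant
CD = 58.9 - 35.3
CD = 23.6 mm

23.6


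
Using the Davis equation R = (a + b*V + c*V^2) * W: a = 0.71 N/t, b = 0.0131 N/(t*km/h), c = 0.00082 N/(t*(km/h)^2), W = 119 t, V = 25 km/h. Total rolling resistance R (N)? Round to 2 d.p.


b*V = 0.0131 * 25 = 0.3275
c*V^2 = 0.00082 * 625 = 0.5125
R_per_t = 0.71 + 0.3275 + 0.5125 = 1.55 N/t
R_total = 1.55 * 119 = 184.45 N

184.45


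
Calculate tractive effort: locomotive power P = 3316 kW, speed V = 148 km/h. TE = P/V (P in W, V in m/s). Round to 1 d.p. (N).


Convert: P = 3316 kW = 3316000 W
V = 148 / 3.6 = 41.1111 m/s
TE = 3316000 / 41.1111
TE = 80659.5 N

80659.5


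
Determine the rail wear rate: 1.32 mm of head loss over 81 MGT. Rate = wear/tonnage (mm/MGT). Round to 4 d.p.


Wear rate = total wear / cumulative tonnage
Rate = 1.32 / 81
Rate = 0.0163 mm/MGT

0.0163


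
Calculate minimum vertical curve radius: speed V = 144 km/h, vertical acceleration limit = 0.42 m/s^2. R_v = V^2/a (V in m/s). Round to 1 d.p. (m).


Convert speed: V = 144 / 3.6 = 40.0 m/s
V^2 = 1600.0 m^2/s^2
R_v = 1600.0 / 0.42
R_v = 3809.5 m

3809.5


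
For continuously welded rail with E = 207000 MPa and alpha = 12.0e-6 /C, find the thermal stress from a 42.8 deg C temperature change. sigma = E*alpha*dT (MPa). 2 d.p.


sigma = E * alpha * dT
sigma = 207000 * 12.0e-6 * 42.8
sigma = 2.484 * 42.8
sigma = 106.32 MPa

106.32


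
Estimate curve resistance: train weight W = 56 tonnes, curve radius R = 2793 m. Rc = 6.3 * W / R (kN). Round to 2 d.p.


Rc = 6.3 * W / R
Rc = 6.3 * 56 / 2793
Rc = 352.8 / 2793
Rc = 0.13 kN

0.13


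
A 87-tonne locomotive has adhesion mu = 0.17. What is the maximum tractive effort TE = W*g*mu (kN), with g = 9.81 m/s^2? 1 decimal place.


TE_max = W * g * mu
TE_max = 87 * 9.81 * 0.17
TE_max = 853.47 * 0.17
TE_max = 145.1 kN

145.1


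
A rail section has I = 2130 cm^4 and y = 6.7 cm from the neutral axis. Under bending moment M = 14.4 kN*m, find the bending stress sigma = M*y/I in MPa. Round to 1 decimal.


Convert units:
M = 14.4 kN*m = 14400000 N*mm
y = 6.7 cm = 67 mm
I = 2130 cm^4 = 21300000 mm^4
sigma = 14400000 * 67 / 21300000
sigma = 45.3 MPa

45.3


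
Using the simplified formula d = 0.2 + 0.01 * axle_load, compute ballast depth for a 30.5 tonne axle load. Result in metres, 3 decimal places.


d = 0.2 + 0.01 * 30.5
d = 0.2 + 0.305
d = 0.505 m

0.505


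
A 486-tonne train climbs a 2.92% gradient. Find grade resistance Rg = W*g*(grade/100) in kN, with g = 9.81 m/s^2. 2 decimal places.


Rg = W * 9.81 * grade / 100
Rg = 486 * 9.81 * 2.92 / 100
Rg = 4767.66 * 0.0292
Rg = 139.22 kN

139.22


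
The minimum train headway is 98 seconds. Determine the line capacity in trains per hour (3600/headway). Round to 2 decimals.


Capacity = 3600 / headway
Capacity = 3600 / 98
Capacity = 36.73 trains/hour

36.73


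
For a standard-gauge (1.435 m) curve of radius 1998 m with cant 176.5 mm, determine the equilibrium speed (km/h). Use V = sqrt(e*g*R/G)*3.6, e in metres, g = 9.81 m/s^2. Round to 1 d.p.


Convert cant: e = 176.5 mm = 0.1765 m
V_ms = sqrt(0.1765 * 9.81 * 1998 / 1.435)
V_ms = sqrt(2410.778446) = 49.0997 m/s
V = 49.0997 * 3.6 = 176.8 km/h

176.8


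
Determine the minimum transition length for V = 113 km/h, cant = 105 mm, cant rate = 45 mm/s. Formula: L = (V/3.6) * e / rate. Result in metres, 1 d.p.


Convert speed: V = 113 / 3.6 = 31.3889 m/s
L = 31.3889 * 105 / 45
L = 3295.8333 / 45
L = 73.2 m

73.2


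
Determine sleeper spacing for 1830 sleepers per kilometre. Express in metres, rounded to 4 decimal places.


Spacing = 1000 m / number of sleepers
Spacing = 1000 / 1830
Spacing = 0.5464 m

0.5464


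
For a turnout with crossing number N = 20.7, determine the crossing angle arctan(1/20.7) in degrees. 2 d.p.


1/N = 1/20.7 = 0.048309
angle = arctan(0.048309) = 0.048272 rad
angle = 0.048272 * 180/pi = 2.77 degrees

2.77


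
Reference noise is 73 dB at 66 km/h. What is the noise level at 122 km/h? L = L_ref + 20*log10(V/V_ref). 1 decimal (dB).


V/V_ref = 122 / 66 = 1.848485
log10(1.848485) = 0.266816
20 * 0.266816 = 5.3363
L = 73 + 5.3363 = 78.3 dB

78.3


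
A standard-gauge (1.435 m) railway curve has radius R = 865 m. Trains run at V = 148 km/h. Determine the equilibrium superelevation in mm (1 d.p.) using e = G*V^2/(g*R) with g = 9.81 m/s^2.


Convert speed: V = 148 / 3.6 = 41.1111 m/s
Apply formula: e = 1.435 * 41.1111^2 / (9.81 * 865)
e = 1.435 * 1690.1235 / 8485.65
e = 0.285815 m = 285.8 mm

285.8


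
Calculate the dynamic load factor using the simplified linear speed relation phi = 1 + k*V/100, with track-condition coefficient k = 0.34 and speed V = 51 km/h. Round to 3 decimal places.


phi = 1 + k * V / 100
phi = 1 + 0.34 * 51 / 100
phi = 1 + 0.1734
phi = 1.173

1.173


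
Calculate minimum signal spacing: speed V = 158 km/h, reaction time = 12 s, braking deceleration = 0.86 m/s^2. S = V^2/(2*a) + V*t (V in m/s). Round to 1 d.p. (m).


V = 158 / 3.6 = 43.8889 m/s
Braking distance = 43.8889^2 / (2*0.86) = 1119.9038 m
Sighting distance = 43.8889 * 12 = 526.6667 m
S = 1119.9038 + 526.6667 = 1646.6 m

1646.6


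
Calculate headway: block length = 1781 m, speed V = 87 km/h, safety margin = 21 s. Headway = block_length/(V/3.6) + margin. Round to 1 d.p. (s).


V = 87 / 3.6 = 24.1667 m/s
Block traversal time = 1781 / 24.1667 = 73.6966 s
Headway = 73.6966 + 21
Headway = 94.7 s

94.7


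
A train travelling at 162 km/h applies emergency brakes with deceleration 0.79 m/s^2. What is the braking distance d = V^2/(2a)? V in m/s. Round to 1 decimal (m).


Convert speed: V = 162 / 3.6 = 45.0 m/s
V^2 = 2025.0
d = 2025.0 / (2 * 0.79)
d = 2025.0 / 1.58
d = 1281.6 m

1281.6


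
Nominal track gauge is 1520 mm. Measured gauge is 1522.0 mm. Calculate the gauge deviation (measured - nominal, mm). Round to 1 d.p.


Deviation = measured - nominal
Deviation = 1522.0 - 1520
Deviation = 2.0 mm

2.0


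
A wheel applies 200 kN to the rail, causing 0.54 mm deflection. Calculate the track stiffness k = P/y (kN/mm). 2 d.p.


Track stiffness k = P / y
k = 200 / 0.54
k = 370.37 kN/mm

370.37


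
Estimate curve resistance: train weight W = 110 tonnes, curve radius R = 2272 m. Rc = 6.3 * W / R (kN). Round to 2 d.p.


Rc = 6.3 * W / R
Rc = 6.3 * 110 / 2272
Rc = 693.0 / 2272
Rc = 0.31 kN

0.31


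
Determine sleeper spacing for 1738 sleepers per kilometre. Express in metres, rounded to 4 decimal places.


Spacing = 1000 m / number of sleepers
Spacing = 1000 / 1738
Spacing = 0.5754 m

0.5754


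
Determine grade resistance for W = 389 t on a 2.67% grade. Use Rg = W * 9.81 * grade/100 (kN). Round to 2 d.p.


Rg = W * 9.81 * grade / 100
Rg = 389 * 9.81 * 2.67 / 100
Rg = 3816.09 * 0.0267
Rg = 101.89 kN

101.89


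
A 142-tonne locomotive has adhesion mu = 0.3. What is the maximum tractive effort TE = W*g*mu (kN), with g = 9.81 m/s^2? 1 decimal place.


TE_max = W * g * mu
TE_max = 142 * 9.81 * 0.3
TE_max = 1393.02 * 0.3
TE_max = 417.9 kN

417.9


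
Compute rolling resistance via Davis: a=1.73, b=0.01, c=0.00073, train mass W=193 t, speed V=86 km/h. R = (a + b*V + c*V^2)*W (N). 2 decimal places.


b*V = 0.01 * 86 = 0.86
c*V^2 = 0.00073 * 7396 = 5.39908
R_per_t = 1.73 + 0.86 + 5.39908 = 7.98908 N/t
R_total = 7.98908 * 193 = 1541.89 N

1541.89


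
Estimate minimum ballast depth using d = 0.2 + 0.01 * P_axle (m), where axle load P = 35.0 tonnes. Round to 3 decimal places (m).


d = 0.2 + 0.01 * 35.0
d = 0.2 + 0.35
d = 0.550 m

0.550


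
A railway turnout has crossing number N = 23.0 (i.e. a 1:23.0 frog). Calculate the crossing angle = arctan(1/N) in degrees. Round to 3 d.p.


1/N = 1/23.0 = 0.043478
angle = arctan(0.043478) = 0.043451 rad
angle = 0.043451 * 180/pi = 2.490 degrees

2.490


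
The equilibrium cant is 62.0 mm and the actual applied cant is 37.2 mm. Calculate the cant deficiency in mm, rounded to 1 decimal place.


Cant deficiency = equilibrium cant - actual cant
CD = 62.0 - 37.2
CD = 24.8 mm

24.8


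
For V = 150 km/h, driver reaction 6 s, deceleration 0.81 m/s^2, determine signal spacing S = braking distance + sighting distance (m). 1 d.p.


V = 150 / 3.6 = 41.6667 m/s
Braking distance = 41.6667^2 / (2*0.81) = 1071.6735 m
Sighting distance = 41.6667 * 6 = 250.0 m
S = 1071.6735 + 250.0 = 1321.7 m

1321.7


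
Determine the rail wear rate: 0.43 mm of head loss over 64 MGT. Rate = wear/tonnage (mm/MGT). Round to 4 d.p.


Wear rate = total wear / cumulative tonnage
Rate = 0.43 / 64
Rate = 0.0067 mm/MGT

0.0067


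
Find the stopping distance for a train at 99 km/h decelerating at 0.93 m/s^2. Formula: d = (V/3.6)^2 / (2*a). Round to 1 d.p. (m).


Convert speed: V = 99 / 3.6 = 27.5 m/s
V^2 = 756.25
d = 756.25 / (2 * 0.93)
d = 756.25 / 1.86
d = 406.6 m

406.6


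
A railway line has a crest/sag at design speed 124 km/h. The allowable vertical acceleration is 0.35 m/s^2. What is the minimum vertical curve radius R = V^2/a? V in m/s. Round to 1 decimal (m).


Convert speed: V = 124 / 3.6 = 34.4444 m/s
V^2 = 1186.4198 m^2/s^2
R_v = 1186.4198 / 0.35
R_v = 3389.8 m

3389.8


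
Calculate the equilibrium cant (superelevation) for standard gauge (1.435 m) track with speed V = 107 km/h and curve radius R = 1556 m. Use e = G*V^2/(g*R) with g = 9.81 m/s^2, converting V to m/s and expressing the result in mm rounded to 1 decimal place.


Convert speed: V = 107 / 3.6 = 29.7222 m/s
Apply formula: e = 1.435 * 29.7222^2 / (9.81 * 1556)
e = 1.435 * 883.4105 / 15264.36
e = 0.083049 m = 83.0 mm

83.0


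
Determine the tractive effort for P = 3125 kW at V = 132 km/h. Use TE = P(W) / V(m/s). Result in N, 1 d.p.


Convert: P = 3125 kW = 3125000 W
V = 132 / 3.6 = 36.6667 m/s
TE = 3125000 / 36.6667
TE = 85227.3 N

85227.3


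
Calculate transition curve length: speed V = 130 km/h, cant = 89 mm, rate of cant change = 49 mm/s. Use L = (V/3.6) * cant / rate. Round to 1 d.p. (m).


Convert speed: V = 130 / 3.6 = 36.1111 m/s
L = 36.1111 * 89 / 49
L = 3213.8889 / 49
L = 65.6 m

65.6


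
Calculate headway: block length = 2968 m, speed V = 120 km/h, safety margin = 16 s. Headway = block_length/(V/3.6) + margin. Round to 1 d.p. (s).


V = 120 / 3.6 = 33.3333 m/s
Block traversal time = 2968 / 33.3333 = 89.04 s
Headway = 89.04 + 16
Headway = 105.0 s

105.0


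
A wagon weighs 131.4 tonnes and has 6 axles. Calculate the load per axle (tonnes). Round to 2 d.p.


Load per axle = total weight / number of axles
Load = 131.4 / 6
Load = 21.90 tonnes

21.90


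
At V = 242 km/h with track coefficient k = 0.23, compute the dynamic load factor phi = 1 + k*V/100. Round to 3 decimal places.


phi = 1 + k * V / 100
phi = 1 + 0.23 * 242 / 100
phi = 1 + 0.5566
phi = 1.557

1.557


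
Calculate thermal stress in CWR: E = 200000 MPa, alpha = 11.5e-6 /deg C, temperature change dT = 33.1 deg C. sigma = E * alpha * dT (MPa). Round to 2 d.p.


sigma = E * alpha * dT
sigma = 200000 * 11.5e-6 * 33.1
sigma = 2.3 * 33.1
sigma = 76.13 MPa

76.13


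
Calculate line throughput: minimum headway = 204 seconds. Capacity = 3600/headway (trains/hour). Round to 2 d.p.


Capacity = 3600 / headway
Capacity = 3600 / 204
Capacity = 17.65 trains/hour

17.65


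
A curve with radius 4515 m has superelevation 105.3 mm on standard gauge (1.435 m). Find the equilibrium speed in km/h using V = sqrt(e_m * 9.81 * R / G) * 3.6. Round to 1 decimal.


Convert cant: e = 105.3 mm = 0.1053 m
V_ms = sqrt(0.1053 * 9.81 * 4515 / 1.435)
V_ms = sqrt(3250.148707) = 57.0101 m/s
V = 57.0101 * 3.6 = 205.2 km/h

205.2


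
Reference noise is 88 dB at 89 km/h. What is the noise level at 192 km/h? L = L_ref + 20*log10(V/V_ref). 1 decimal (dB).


V/V_ref = 192 / 89 = 2.157303
log10(2.157303) = 0.333911
20 * 0.333911 = 6.6782
L = 88 + 6.6782 = 94.7 dB

94.7


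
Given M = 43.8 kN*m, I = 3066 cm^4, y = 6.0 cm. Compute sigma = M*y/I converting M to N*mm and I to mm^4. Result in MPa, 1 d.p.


Convert units:
M = 43.8 kN*m = 43800000 N*mm
y = 6.0 cm = 60 mm
I = 3066 cm^4 = 30660000 mm^4
sigma = 43800000 * 60 / 30660000
sigma = 85.7 MPa

85.7


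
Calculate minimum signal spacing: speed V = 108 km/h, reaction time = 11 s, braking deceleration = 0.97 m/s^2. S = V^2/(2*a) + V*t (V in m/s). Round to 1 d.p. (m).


V = 108 / 3.6 = 30.0 m/s
Braking distance = 30.0^2 / (2*0.97) = 463.9175 m
Sighting distance = 30.0 * 11 = 330.0 m
S = 463.9175 + 330.0 = 793.9 m

793.9


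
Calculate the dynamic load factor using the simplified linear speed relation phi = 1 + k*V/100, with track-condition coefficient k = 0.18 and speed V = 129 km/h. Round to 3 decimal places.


phi = 1 + k * V / 100
phi = 1 + 0.18 * 129 / 100
phi = 1 + 0.2322
phi = 1.232

1.232


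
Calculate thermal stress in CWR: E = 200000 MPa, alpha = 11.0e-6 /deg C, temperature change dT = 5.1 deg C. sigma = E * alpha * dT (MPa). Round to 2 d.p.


sigma = E * alpha * dT
sigma = 200000 * 11.0e-6 * 5.1
sigma = 2.2 * 5.1
sigma = 11.22 MPa

11.22


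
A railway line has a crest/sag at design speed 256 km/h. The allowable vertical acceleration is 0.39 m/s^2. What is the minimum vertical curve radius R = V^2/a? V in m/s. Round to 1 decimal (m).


Convert speed: V = 256 / 3.6 = 71.1111 m/s
V^2 = 5056.7901 m^2/s^2
R_v = 5056.7901 / 0.39
R_v = 12966.1 m

12966.1


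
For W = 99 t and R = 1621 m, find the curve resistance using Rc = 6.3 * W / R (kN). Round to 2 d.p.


Rc = 6.3 * W / R
Rc = 6.3 * 99 / 1621
Rc = 623.7 / 1621
Rc = 0.38 kN

0.38


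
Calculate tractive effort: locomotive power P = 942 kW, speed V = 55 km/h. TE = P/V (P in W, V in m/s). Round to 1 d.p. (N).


Convert: P = 942 kW = 942000 W
V = 55 / 3.6 = 15.2778 m/s
TE = 942000 / 15.2778
TE = 61658.2 N

61658.2


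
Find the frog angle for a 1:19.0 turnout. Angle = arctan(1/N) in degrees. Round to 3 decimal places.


1/N = 1/19.0 = 0.052632
angle = arctan(0.052632) = 0.052583 rad
angle = 0.052583 * 180/pi = 3.013 degrees

3.013
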